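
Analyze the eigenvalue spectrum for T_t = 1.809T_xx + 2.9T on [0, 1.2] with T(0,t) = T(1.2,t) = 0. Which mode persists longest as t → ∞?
Eigenvalues: λₙ = 1.809n²π²/1.2² - 2.9.
First three modes:
  n=1: λ₁ = 1.809π²/1.2² - 2.9 ≈ 9.499
  n=2: λ₂ = 7.236π²/1.2² - 2.9 ≈ 46.695
  n=3: λ₃ = 16.281π²/1.2² - 2.9 ≈ 108.688
Since 1.809π²/1.2² ≈ 12.399 > 2.9, all λₙ > 0.
The n=1 mode decays slowest → dominates as t → ∞.
Asymptotic: T ~ c₁ sin(πx/1.2) e^{-λ₁t} with decay rate λ₁ ≈ 9.499.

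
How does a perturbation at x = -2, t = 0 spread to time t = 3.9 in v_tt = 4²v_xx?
Domain of influence: [-17.6, 13.6]. Data at x = -2 spreads outward at speed 4.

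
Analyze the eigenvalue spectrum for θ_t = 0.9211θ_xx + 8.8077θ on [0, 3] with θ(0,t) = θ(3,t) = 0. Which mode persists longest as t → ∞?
Eigenvalues: λₙ = 0.9211n²π²/3² - 8.8077.
First three modes:
  n=1: λ₁ = 0.9211π²/3² - 8.8077 ≈ -7.798
  n=2: λ₂ = 3.6844π²/3² - 8.8077 ≈ -4.767
  n=3: λ₃ = 8.2899π²/3² - 8.8077 ≈ 0.283
Since 0.9211π²/3² ≈ 1.01 < 8.8077, λ₁ < 0.
The n=1 mode grows fastest (−λₙ is largest for n=1) → dominates.
Asymptotic: θ ~ c₁ sin(πx/3) e^{7.798t} (exponential growth at rate −λ₁ ≈ 7.798).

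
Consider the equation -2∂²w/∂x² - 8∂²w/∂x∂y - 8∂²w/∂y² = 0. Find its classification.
Parabolic. (A = -2, B = -8, C = -8 gives B² - 4AC = 0.)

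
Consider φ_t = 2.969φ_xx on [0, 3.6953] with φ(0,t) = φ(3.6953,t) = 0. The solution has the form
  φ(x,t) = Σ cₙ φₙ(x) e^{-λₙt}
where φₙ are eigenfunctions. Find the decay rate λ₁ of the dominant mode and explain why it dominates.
Eigenvalues: λₙ = 2.969n²π²/3.6953².
First three modes:
  n=1: λ₁ = 2.969π²/3.6953² ≈ 2.146
  n=2: λ₂ = 11.876π²/3.6953² ≈ 8.584 (4× faster decay)
  n=3: λ₃ = 26.721π²/3.6953² ≈ 19.313 (9× faster decay)
As t → ∞, higher modes decay exponentially faster. The n=1 mode dominates: φ ~ c₁ sin(πx/3.6953) e^{-λ₁t}.
Decay rate: λ₁ = 2.969π²/3.6953² ≈ 2.146.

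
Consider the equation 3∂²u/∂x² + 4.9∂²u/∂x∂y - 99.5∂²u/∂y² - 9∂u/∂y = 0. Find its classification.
Hyperbolic. (A = 3, B = 4.9, C = -99.5 gives B² - 4AC = 1218.01.)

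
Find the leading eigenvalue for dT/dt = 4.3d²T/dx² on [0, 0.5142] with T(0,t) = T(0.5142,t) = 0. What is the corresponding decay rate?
Eigenvalues: λₙ = 4.3n²π²/0.5142².
First three modes:
  n=1: λ₁ = 4.3π²/0.5142² ≈ 160.511
  n=2: λ₂ = 17.2π²/0.5142² ≈ 642.043 (4× faster decay)
  n=3: λ₃ = 38.7π²/0.5142² ≈ 1444.597 (9× faster decay)
As t → ∞, higher modes decay exponentially faster. The n=1 mode dominates: T ~ c₁ sin(πx/0.5142) e^{-λ₁t}.
Decay rate: λ₁ = 4.3π²/0.5142² ≈ 160.511.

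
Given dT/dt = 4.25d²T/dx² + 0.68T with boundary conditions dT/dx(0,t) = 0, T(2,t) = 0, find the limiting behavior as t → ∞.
T → 0. Diffusion dominates reaction (r=0.68 < κπ²/(4L²)≈2.62); solution decays.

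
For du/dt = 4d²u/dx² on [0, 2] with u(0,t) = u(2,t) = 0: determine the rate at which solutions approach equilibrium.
Eigenvalues: λₙ = 4n²π²/2².
First three modes:
  n=1: λ₁ = 4π²/2² ≈ 9.87
  n=2: λ₂ = 16π²/2² ≈ 39.478 (4× faster decay)
  n=3: λ₃ = 36π²/2² ≈ 88.826 (9× faster decay)
As t → ∞, higher modes decay exponentially faster. The n=1 mode dominates: u ~ c₁ sin(πx/2) e^{-λ₁t}.
Decay rate: λ₁ = 4π²/2² ≈ 9.87.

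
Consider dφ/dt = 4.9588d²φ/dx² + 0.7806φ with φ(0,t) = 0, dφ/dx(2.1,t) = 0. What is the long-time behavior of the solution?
As t → ∞, φ → 0. Diffusion dominates reaction (r=0.7806 < κπ²/(4L²)≈2.77); solution decays.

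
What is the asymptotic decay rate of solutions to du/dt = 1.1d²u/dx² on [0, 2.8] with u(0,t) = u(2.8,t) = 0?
Eigenvalues: λₙ = 1.1n²π²/2.8².
First three modes:
  n=1: λ₁ = 1.1π²/2.8² ≈ 1.385
  n=2: λ₂ = 4.4π²/2.8² ≈ 5.539 (4× faster decay)
  n=3: λ₃ = 9.9π²/2.8² ≈ 12.463 (9× faster decay)
As t → ∞, higher modes decay exponentially faster. The n=1 mode dominates: u ~ c₁ sin(πx/2.8) e^{-λ₁t}.
Decay rate: λ₁ = 1.1π²/2.8² ≈ 1.385.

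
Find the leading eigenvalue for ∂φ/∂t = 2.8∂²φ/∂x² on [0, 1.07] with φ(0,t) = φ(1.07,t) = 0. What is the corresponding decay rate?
Eigenvalues: λₙ = 2.8n²π²/1.07².
First three modes:
  n=1: λ₁ = 2.8π²/1.07² ≈ 24.137
  n=2: λ₂ = 11.2π²/1.07² ≈ 96.55 (4× faster decay)
  n=3: λ₃ = 25.2π²/1.07² ≈ 217.236 (9× faster decay)
As t → ∞, higher modes decay exponentially faster. The n=1 mode dominates: φ ~ c₁ sin(πx/1.07) e^{-λ₁t}.
Decay rate: λ₁ = 2.8π²/1.07² ≈ 24.137.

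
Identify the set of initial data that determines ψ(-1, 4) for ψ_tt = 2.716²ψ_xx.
Domain of dependence: [-11.864, 9.864]. Signals travel at speed 2.716, so data within |x - -1| ≤ 2.716·4 = 10.864 can reach the point.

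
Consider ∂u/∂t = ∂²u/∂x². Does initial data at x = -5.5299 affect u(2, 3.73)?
Yes, for any finite x. The heat equation has infinite propagation speed, so all initial data affects all points at any t > 0.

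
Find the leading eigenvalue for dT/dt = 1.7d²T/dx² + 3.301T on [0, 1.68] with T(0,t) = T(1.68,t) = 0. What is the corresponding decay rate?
Eigenvalues: λₙ = 1.7n²π²/1.68² - 3.301.
First three modes:
  n=1: λ₁ = 1.7π²/1.68² - 3.301 ≈ 2.644
  n=2: λ₂ = 6.8π²/1.68² - 3.301 ≈ 20.478
  n=3: λ₃ = 15.3π²/1.68² - 3.301 ≈ 50.201
Since 1.7π²/1.68² ≈ 5.945 > 3.301, all λₙ > 0.
The n=1 mode decays slowest → dominates as t → ∞.
Asymptotic: T ~ c₁ sin(πx/1.68) e^{-λ₁t} with decay rate λ₁ ≈ 2.644.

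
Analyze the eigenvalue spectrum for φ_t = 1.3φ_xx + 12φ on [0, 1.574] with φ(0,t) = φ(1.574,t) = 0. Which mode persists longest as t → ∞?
Eigenvalues: λₙ = 1.3n²π²/1.574² - 12.
First three modes:
  n=1: λ₁ = 1.3π²/1.574² - 12 ≈ -6.821
  n=2: λ₂ = 5.2π²/1.574² - 12 ≈ 8.715
  n=3: λ₃ = 11.7π²/1.574² - 12 ≈ 34.61
Since 1.3π²/1.574² ≈ 5.179 < 12, λ₁ < 0.
The n=1 mode grows fastest (−λₙ is largest for n=1) → dominates.
Asymptotic: φ ~ c₁ sin(πx/1.574) e^{6.821t} (exponential growth at rate −λ₁ ≈ 6.821).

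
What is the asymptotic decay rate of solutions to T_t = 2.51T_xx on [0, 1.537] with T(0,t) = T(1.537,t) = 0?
Eigenvalues: λₙ = 2.51n²π²/1.537².
First three modes:
  n=1: λ₁ = 2.51π²/1.537² ≈ 10.486
  n=2: λ₂ = 10.04π²/1.537² ≈ 41.946 (4× faster decay)
  n=3: λ₃ = 22.59π²/1.537² ≈ 94.377 (9× faster decay)
As t → ∞, higher modes decay exponentially faster. The n=1 mode dominates: T ~ c₁ sin(πx/1.537) e^{-λ₁t}.
Decay rate: λ₁ = 2.51π²/1.537² ≈ 10.486.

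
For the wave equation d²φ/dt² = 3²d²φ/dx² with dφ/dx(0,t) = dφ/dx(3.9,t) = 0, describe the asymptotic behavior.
φ oscillates about a mean that drifts linearly in t (generically unbounded; no decay). There is no damping, so the nonconstant modes persist as standing waves (energy conserved, no decay). But with Neumann conditions at both ends the constant mode has eigenvalue 0: the spatial mean M(t) of φ satisfies M'' = 0, so M(t) = M(0) + M'(0)·t. Unless the initial velocity has zero mean (∫φ_t(x,0)dx = 0), the solution grows linearly in t (unbounded, though not exponentially); if it does have zero mean, the solution stays bounded and simply oscillates.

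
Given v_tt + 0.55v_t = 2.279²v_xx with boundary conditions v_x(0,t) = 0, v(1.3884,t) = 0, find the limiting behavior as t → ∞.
v → 0. Damping (γ=0.55) dissipates energy; oscillations decay exponentially.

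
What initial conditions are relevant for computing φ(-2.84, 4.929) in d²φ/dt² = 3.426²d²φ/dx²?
Domain of dependence: [-19.726754, 14.046754]. Signals travel at speed 3.426, so data within |x - -2.84| ≤ 3.426·4.929 = 16.886754 can reach the point.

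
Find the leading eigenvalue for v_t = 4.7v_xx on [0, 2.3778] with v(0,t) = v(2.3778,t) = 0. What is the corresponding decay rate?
Eigenvalues: λₙ = 4.7n²π²/2.3778².
First three modes:
  n=1: λ₁ = 4.7π²/2.3778² ≈ 8.204
  n=2: λ₂ = 18.8π²/2.3778² ≈ 32.818 (4× faster decay)
  n=3: λ₃ = 42.3π²/2.3778² ≈ 73.84 (9× faster decay)
As t → ∞, higher modes decay exponentially faster. The n=1 mode dominates: v ~ c₁ sin(πx/2.3778) e^{-λ₁t}.
Decay rate: λ₁ = 4.7π²/2.3778² ≈ 8.204.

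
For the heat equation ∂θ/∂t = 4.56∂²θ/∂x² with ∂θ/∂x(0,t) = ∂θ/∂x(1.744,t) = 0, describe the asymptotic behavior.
θ → constant (steady state). Heat is conserved (no flux at boundaries); solution approaches the spatial average.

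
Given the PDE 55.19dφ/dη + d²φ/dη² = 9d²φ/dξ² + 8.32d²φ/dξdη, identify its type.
Rewriting in standard form: -9d²φ/dξ² - 8.32d²φ/dξdη + d²φ/dη² + 55.19dφ/dη = 0. The second-order coefficients are A = -9, B = -8.32, C = 1. Since B² - 4AC = 105.2224 > 0, this is a hyperbolic PDE.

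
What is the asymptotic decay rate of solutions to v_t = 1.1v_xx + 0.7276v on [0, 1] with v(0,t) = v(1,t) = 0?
Eigenvalues: λₙ = 1.1n²π²/1² - 0.7276.
First three modes:
  n=1: λ₁ = 1.1π² - 0.7276 ≈ 10.129
  n=2: λ₂ = 4.4π² - 0.7276 ≈ 42.699
  n=3: λ₃ = 9.9π² - 0.7276 ≈ 96.981
Since 1.1π² ≈ 10.857 > 0.7276, all λₙ > 0.
The n=1 mode decays slowest → dominates as t → ∞.
Asymptotic: v ~ c₁ sin(πx/1) e^{-λ₁t} with decay rate λ₁ ≈ 10.129.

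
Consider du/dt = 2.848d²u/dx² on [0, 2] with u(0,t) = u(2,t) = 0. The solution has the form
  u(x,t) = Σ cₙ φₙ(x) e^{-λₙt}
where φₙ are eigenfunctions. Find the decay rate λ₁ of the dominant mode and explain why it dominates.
Eigenvalues: λₙ = 2.848n²π²/2².
First three modes:
  n=1: λ₁ = 2.848π²/2² ≈ 7.027
  n=2: λ₂ = 11.392π²/2² ≈ 28.109 (4× faster decay)
  n=3: λ₃ = 25.632π²/2² ≈ 63.244 (9× faster decay)
As t → ∞, higher modes decay exponentially faster. The n=1 mode dominates: u ~ c₁ sin(πx/2) e^{-λ₁t}.
Decay rate: λ₁ = 2.848π²/2² ≈ 7.027.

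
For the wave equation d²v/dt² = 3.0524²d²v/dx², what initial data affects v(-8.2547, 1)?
Domain of dependence: [-11.3071, -5.2023]. Signals travel at speed 3.0524, so data within |x - -8.2547| ≤ 3.0524·1 = 3.0524 can reach the point.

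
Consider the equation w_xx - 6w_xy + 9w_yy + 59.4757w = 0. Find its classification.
Parabolic. (A = 1, B = -6, C = 9 gives B² - 4AC = 0.)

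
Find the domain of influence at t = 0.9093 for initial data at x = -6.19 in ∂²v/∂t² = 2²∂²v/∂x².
Domain of influence: [-8.0086, -4.3714]. Data at x = -6.19 spreads outward at speed 2.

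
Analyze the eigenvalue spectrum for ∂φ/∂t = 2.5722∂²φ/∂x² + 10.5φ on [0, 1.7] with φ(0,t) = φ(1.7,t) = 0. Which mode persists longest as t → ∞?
Eigenvalues: λₙ = 2.5722n²π²/1.7² - 10.5.
First three modes:
  n=1: λ₁ = 2.5722π²/1.7² - 10.5 ≈ -1.716
  n=2: λ₂ = 10.2888π²/1.7² - 10.5 ≈ 24.637
  n=3: λ₃ = 23.1498π²/1.7² - 10.5 ≈ 68.559
Since 2.5722π²/1.7² ≈ 8.784 < 10.5, λ₁ < 0.
The n=1 mode grows fastest (−λₙ is largest for n=1) → dominates.
Asymptotic: φ ~ c₁ sin(πx/1.7) e^{1.716t} (exponential growth at rate −λ₁ ≈ 1.716).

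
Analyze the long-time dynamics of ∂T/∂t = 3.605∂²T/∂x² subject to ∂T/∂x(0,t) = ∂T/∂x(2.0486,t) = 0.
Long-time behavior: T → constant (steady state). Heat is conserved (no flux at boundaries); solution approaches the spatial average.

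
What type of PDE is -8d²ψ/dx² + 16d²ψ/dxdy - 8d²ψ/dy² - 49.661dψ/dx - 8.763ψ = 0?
With A = -8, B = 16, C = -8, the discriminant is 0. This is a parabolic PDE.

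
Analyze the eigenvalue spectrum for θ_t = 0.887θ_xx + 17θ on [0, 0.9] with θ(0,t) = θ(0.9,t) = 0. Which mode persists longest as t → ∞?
Eigenvalues: λₙ = 0.887n²π²/0.9² - 17.
First three modes:
  n=1: λ₁ = 0.887π²/0.9² - 17 ≈ -6.192
  n=2: λ₂ = 3.548π²/0.9² - 17 ≈ 26.231
  n=3: λ₃ = 7.983π²/0.9² - 17 ≈ 80.27
Since 0.887π²/0.9² ≈ 10.808 < 17, λ₁ < 0.
The n=1 mode grows fastest (−λₙ is largest for n=1) → dominates.
Asymptotic: θ ~ c₁ sin(πx/0.9) e^{6.192t} (exponential growth at rate −λ₁ ≈ 6.192).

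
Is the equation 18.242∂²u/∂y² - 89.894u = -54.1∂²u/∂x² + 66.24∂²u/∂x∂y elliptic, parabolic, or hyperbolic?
Rewriting in standard form: 54.1∂²u/∂x² - 66.24∂²u/∂x∂y + 18.242∂²u/∂y² - 89.894u = 0. Computing B² - 4AC with A = 54.1, B = -66.24, C = 18.242: discriminant = 440.1688 (positive). Answer: hyperbolic.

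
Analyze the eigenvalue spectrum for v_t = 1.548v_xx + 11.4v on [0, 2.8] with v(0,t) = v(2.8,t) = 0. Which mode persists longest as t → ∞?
Eigenvalues: λₙ = 1.548n²π²/2.8² - 11.4.
First three modes:
  n=1: λ₁ = 1.548π²/2.8² - 11.4 ≈ -9.451
  n=2: λ₂ = 6.192π²/2.8² - 11.4 ≈ -3.605
  n=3: λ₃ = 13.932π²/2.8² - 11.4 ≈ 6.139
Since 1.548π²/2.8² ≈ 1.949 < 11.4, λ₁ < 0.
The n=1 mode grows fastest (−λₙ is largest for n=1) → dominates.
Asymptotic: v ~ c₁ sin(πx/2.8) e^{9.451t} (exponential growth at rate −λ₁ ≈ 9.451).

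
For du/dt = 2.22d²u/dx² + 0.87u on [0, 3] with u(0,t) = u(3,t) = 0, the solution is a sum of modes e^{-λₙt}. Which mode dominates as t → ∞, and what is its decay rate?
Eigenvalues: λₙ = 2.22n²π²/3² - 0.87.
First three modes:
  n=1: λ₁ = 2.22π²/3² - 0.87 ≈ 1.565
  n=2: λ₂ = 8.88π²/3² - 0.87 ≈ 8.868
  n=3: λ₃ = 19.98π²/3² - 0.87 ≈ 21.041
Since 2.22π²/3² ≈ 2.435 > 0.87, all λₙ > 0.
The n=1 mode decays slowest → dominates as t → ∞.
Asymptotic: u ~ c₁ sin(πx/3) e^{-λ₁t} with decay rate λ₁ ≈ 1.565.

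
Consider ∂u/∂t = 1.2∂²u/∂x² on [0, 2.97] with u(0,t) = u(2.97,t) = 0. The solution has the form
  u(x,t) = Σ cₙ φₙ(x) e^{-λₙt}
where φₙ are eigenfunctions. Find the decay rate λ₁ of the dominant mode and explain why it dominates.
Eigenvalues: λₙ = 1.2n²π²/2.97².
First three modes:
  n=1: λ₁ = 1.2π²/2.97² ≈ 1.343
  n=2: λ₂ = 4.8π²/2.97² ≈ 5.371 (4× faster decay)
  n=3: λ₃ = 10.8π²/2.97² ≈ 12.084 (9× faster decay)
As t → ∞, higher modes decay exponentially faster. The n=1 mode dominates: u ~ c₁ sin(πx/2.97) e^{-λ₁t}.
Decay rate: λ₁ = 1.2π²/2.97² ≈ 1.343.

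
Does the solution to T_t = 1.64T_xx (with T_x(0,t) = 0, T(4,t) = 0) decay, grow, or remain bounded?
T → 0. Heat escapes through the Dirichlet boundary.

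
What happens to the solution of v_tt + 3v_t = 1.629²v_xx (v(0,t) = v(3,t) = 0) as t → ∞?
v → 0. Damping (γ=3) dissipates energy; oscillations decay exponentially.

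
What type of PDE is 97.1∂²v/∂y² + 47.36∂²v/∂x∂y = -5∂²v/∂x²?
Rewriting in standard form: 5∂²v/∂x² + 47.36∂²v/∂x∂y + 97.1∂²v/∂y² = 0. With A = 5, B = 47.36, C = 97.1, the discriminant is 300.9696. This is a hyperbolic PDE.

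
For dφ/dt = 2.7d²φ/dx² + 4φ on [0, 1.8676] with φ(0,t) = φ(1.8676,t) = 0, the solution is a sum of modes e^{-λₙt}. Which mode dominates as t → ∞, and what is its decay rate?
Eigenvalues: λₙ = 2.7n²π²/1.8676² - 4.
First three modes:
  n=1: λ₁ = 2.7π²/1.8676² - 4 ≈ 3.64
  n=2: λ₂ = 10.8π²/1.8676² - 4 ≈ 26.56
  n=3: λ₃ = 24.3π²/1.8676² - 4 ≈ 64.76
Since 2.7π²/1.8676² ≈ 7.64 > 4, all λₙ > 0.
The n=1 mode decays slowest → dominates as t → ∞.
Asymptotic: φ ~ c₁ sin(πx/1.8676) e^{-λ₁t} with decay rate λ₁ ≈ 3.64.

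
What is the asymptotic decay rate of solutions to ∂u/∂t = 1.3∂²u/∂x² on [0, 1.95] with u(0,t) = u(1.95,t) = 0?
Eigenvalues: λₙ = 1.3n²π²/1.95².
First three modes:
  n=1: λ₁ = 1.3π²/1.95² ≈ 3.374
  n=2: λ₂ = 5.2π²/1.95² ≈ 13.497 (4× faster decay)
  n=3: λ₃ = 11.7π²/1.95² ≈ 30.368 (9× faster decay)
As t → ∞, higher modes decay exponentially faster. The n=1 mode dominates: u ~ c₁ sin(πx/1.95) e^{-λ₁t}.
Decay rate: λ₁ = 1.3π²/1.95² ≈ 3.374.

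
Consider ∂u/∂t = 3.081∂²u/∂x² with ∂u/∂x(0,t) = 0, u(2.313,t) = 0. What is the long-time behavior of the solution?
As t → ∞, u → 0. Heat escapes through the Dirichlet boundary.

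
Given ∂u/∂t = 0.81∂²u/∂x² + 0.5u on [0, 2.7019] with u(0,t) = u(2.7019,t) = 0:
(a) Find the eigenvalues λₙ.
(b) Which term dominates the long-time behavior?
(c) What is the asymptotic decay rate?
Eigenvalues: λₙ = 0.81n²π²/2.7019² - 0.5.
First three modes:
  n=1: λ₁ = 0.81π²/2.7019² - 0.5 ≈ 0.595
  n=2: λ₂ = 3.24π²/2.7019² - 0.5 ≈ 3.88
  n=3: λ₃ = 7.29π²/2.7019² - 0.5 ≈ 9.356
Since 0.81π²/2.7019² ≈ 1.095 > 0.5, all λₙ > 0.
The n=1 mode decays slowest → dominates as t → ∞.
Asymptotic: u ~ c₁ sin(πx/2.7019) e^{-λ₁t} with decay rate λ₁ ≈ 0.595.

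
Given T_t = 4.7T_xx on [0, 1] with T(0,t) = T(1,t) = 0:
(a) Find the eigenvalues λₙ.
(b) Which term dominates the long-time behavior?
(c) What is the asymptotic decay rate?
Eigenvalues: λₙ = 4.7n²π².
First three modes:
  n=1: λ₁ = 4.7π² ≈ 46.387
  n=2: λ₂ = 18.8π² ≈ 185.549 (4× faster decay)
  n=3: λ₃ = 42.3π² ≈ 417.484 (9× faster decay)
As t → ∞, higher modes decay exponentially faster. The n=1 mode dominates: T ~ c₁ sin(πx) e^{-λ₁t}.
Decay rate: λ₁ = 4.7π² ≈ 46.387.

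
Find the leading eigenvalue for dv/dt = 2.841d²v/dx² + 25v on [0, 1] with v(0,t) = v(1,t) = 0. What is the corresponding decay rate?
Eigenvalues: λₙ = 2.841n²π²/1² - 25.
First three modes:
  n=1: λ₁ = 2.841π² - 25 ≈ 3.04
  n=2: λ₂ = 11.364π² - 25 ≈ 87.158
  n=3: λ₃ = 25.569π² - 25 ≈ 227.356
Since 2.841π² ≈ 28.04 > 25, all λₙ > 0.
The n=1 mode decays slowest → dominates as t → ∞.
Asymptotic: v ~ c₁ sin(πx/1) e^{-λ₁t} with decay rate λ₁ ≈ 3.04.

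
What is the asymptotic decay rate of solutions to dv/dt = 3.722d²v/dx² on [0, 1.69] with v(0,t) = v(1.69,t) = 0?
Eigenvalues: λₙ = 3.722n²π²/1.69².
First three modes:
  n=1: λ₁ = 3.722π²/1.69² ≈ 12.862
  n=2: λ₂ = 14.888π²/1.69² ≈ 51.447 (4× faster decay)
  n=3: λ₃ = 33.498π²/1.69² ≈ 115.756 (9× faster decay)
As t → ∞, higher modes decay exponentially faster. The n=1 mode dominates: v ~ c₁ sin(πx/1.69) e^{-λ₁t}.
Decay rate: λ₁ = 3.722π²/1.69² ≈ 12.862.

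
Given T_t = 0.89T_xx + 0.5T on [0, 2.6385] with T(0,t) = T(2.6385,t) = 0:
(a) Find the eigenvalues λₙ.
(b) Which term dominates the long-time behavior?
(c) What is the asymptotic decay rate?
Eigenvalues: λₙ = 0.89n²π²/2.6385² - 0.5.
First three modes:
  n=1: λ₁ = 0.89π²/2.6385² - 0.5 ≈ 0.762
  n=2: λ₂ = 3.56π²/2.6385² - 0.5 ≈ 4.547
  n=3: λ₃ = 8.01π²/2.6385² - 0.5 ≈ 10.856
Since 0.89π²/2.6385² ≈ 1.262 > 0.5, all λₙ > 0.
The n=1 mode decays slowest → dominates as t → ∞.
Asymptotic: T ~ c₁ sin(πx/2.6385) e^{-λ₁t} with decay rate λ₁ ≈ 0.762.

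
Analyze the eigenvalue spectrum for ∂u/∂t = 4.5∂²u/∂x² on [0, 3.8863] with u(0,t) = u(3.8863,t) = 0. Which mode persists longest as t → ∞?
Eigenvalues: λₙ = 4.5n²π²/3.8863².
First three modes:
  n=1: λ₁ = 4.5π²/3.8863² ≈ 2.941
  n=2: λ₂ = 18π²/3.8863² ≈ 11.762 (4× faster decay)
  n=3: λ₃ = 40.5π²/3.8863² ≈ 26.466 (9× faster decay)
As t → ∞, higher modes decay exponentially faster. The n=1 mode dominates: u ~ c₁ sin(πx/3.8863) e^{-λ₁t}.
Decay rate: λ₁ = 4.5π²/3.8863² ≈ 2.941.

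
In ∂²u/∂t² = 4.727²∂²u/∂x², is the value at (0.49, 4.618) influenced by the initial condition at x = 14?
Yes. The domain of dependence is [-21.339286, 22.319286], and 14 ∈ [-21.339286, 22.319286].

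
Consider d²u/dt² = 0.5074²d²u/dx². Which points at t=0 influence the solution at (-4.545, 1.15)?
Domain of dependence: [-5.12851, -3.96149]. Signals travel at speed 0.5074, so data within |x - -4.545| ≤ 0.5074·1.15 = 0.58351 can reach the point.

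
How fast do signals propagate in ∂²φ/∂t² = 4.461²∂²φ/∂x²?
Speed = 4.461. Information travels along characteristics x = x₀ ± 4.461t.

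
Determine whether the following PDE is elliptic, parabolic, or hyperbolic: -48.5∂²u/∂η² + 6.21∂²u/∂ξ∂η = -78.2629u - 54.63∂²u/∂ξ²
Rewriting in standard form: 54.63∂²u/∂ξ² + 6.21∂²u/∂ξ∂η - 48.5∂²u/∂η² + 78.2629u = 0. Coefficients: A = 54.63, B = 6.21, C = -48.5. B² - 4AC = 10636.7841, which is positive, so the equation is hyperbolic.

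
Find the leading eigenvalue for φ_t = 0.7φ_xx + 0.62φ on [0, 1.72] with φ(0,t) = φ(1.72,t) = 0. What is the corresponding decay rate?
Eigenvalues: λₙ = 0.7n²π²/1.72² - 0.62.
First three modes:
  n=1: λ₁ = 0.7π²/1.72² - 0.62 ≈ 1.715
  n=2: λ₂ = 2.8π²/1.72² - 0.62 ≈ 8.721
  n=3: λ₃ = 6.3π²/1.72² - 0.62 ≈ 20.398
Since 0.7π²/1.72² ≈ 2.335 > 0.62, all λₙ > 0.
The n=1 mode decays slowest → dominates as t → ∞.
Asymptotic: φ ~ c₁ sin(πx/1.72) e^{-λ₁t} with decay rate λ₁ ≈ 1.715.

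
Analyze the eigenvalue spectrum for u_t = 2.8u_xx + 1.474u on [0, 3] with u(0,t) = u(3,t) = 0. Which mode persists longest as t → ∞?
Eigenvalues: λₙ = 2.8n²π²/3² - 1.474.
First three modes:
  n=1: λ₁ = 2.8π²/3² - 1.474 ≈ 1.597
  n=2: λ₂ = 11.2π²/3² - 1.474 ≈ 10.808
  n=3: λ₃ = 25.2π²/3² - 1.474 ≈ 26.161
Since 2.8π²/3² ≈ 3.071 > 1.474, all λₙ > 0.
The n=1 mode decays slowest → dominates as t → ∞.
Asymptotic: u ~ c₁ sin(πx/3) e^{-λ₁t} with decay rate λ₁ ≈ 1.597.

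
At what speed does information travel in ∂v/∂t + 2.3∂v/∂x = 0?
Speed = 2.3. Information travels along x - 2.3t = const (rightward).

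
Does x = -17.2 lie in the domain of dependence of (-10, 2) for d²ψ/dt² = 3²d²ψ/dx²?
No. The domain of dependence is [-16, -4], and -17.2 is outside this interval.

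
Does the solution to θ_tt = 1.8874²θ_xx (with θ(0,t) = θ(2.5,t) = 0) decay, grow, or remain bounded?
θ oscillates (no decay). Energy is conserved; the solution oscillates indefinitely as standing waves.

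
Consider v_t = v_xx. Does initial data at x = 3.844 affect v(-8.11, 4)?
Yes, for any finite x. The heat equation has infinite propagation speed, so all initial data affects all points at any t > 0.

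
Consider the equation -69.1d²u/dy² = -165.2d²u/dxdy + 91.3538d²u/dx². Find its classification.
Rewriting in standard form: -91.3538d²u/dx² + 165.2d²u/dxdy - 69.1d²u/dy² = 0. Hyperbolic. (A = -91.3538, B = 165.2, C = -69.1 gives B² - 4AC = 2040.84968.)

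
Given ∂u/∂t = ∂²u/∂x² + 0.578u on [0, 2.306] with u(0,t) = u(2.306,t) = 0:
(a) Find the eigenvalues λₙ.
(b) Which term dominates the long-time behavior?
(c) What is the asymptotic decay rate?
Eigenvalues: λₙ = n²π²/2.306² - 0.578.
First three modes:
  n=1: λ₁ = π²/2.306² - 0.578 ≈ 1.278
  n=2: λ₂ = 4π²/2.306² - 0.578 ≈ 6.846
  n=3: λ₃ = 9π²/2.306² - 0.578 ≈ 16.126
Since π²/2.306² ≈ 1.856 > 0.578, all λₙ > 0.
The n=1 mode decays slowest → dominates as t → ∞.
Asymptotic: u ~ c₁ sin(πx/2.306) e^{-λ₁t} with decay rate λ₁ ≈ 1.278.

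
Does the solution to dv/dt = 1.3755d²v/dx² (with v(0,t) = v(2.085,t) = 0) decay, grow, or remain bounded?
v → 0. Heat diffuses out through both boundaries.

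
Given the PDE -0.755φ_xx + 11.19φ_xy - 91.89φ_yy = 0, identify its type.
The second-order coefficients are A = -0.755, B = 11.19, C = -91.89. Since B² - 4AC = -152.2917 < 0, this is an elliptic PDE.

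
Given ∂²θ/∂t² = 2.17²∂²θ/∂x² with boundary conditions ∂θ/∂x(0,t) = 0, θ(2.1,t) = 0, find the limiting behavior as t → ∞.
θ oscillates (no decay). Energy is conserved; the solution oscillates indefinitely as standing waves.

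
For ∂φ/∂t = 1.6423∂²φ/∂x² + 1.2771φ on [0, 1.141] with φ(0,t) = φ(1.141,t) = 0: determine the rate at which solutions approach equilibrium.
Eigenvalues: λₙ = 1.6423n²π²/1.141² - 1.2771.
First three modes:
  n=1: λ₁ = 1.6423π²/1.141² - 1.2771 ≈ 11.173
  n=2: λ₂ = 6.5692π²/1.141² - 1.2771 ≈ 48.524
  n=3: λ₃ = 14.7807π²/1.141² - 1.2771 ≈ 110.776
Since 1.6423π²/1.141² ≈ 12.45 > 1.2771, all λₙ > 0.
The n=1 mode decays slowest → dominates as t → ∞.
Asymptotic: φ ~ c₁ sin(πx/1.141) e^{-λ₁t} with decay rate λ₁ ≈ 11.173.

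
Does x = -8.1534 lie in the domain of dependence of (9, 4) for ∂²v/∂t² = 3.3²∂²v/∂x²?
No. The domain of dependence is [-4.2, 22.2], and -8.1534 is outside this interval.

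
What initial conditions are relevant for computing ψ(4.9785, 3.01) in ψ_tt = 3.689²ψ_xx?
Domain of dependence: [-6.12539, 16.08239]. Signals travel at speed 3.689, so data within |x - 4.9785| ≤ 3.689·3.01 = 11.10389 can reach the point.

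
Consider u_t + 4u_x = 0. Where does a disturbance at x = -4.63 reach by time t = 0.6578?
At x = -1.9988. The characteristic carries data from (-4.63, 0) to (-1.9988, 0.6578).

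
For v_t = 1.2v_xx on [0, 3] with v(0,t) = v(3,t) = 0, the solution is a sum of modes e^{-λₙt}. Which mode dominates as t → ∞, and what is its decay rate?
Eigenvalues: λₙ = 1.2n²π²/3².
First three modes:
  n=1: λ₁ = 1.2π²/3² ≈ 1.316
  n=2: λ₂ = 4.8π²/3² ≈ 5.264 (4× faster decay)
  n=3: λ₃ = 10.8π²/3² ≈ 11.844 (9× faster decay)
As t → ∞, higher modes decay exponentially faster. The n=1 mode dominates: v ~ c₁ sin(πx/3) e^{-λ₁t}.
Decay rate: λ₁ = 1.2π²/3² ≈ 1.316.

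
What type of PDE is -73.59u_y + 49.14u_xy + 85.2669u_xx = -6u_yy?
Rewriting in standard form: 85.2669u_xx + 49.14u_xy + 6u_yy - 73.59u_y = 0. With A = 85.2669, B = 49.14, C = 6, the discriminant is 368.334. This is a hyperbolic PDE.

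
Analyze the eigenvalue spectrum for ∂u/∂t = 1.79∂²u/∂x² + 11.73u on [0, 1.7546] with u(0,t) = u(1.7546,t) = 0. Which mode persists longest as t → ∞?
Eigenvalues: λₙ = 1.79n²π²/1.7546² - 11.73.
First three modes:
  n=1: λ₁ = 1.79π²/1.7546² - 11.73 ≈ -5.992
  n=2: λ₂ = 7.16π²/1.7546² - 11.73 ≈ 11.224
  n=3: λ₃ = 16.11π²/1.7546² - 11.73 ≈ 39.916
Since 1.79π²/1.7546² ≈ 5.738 < 11.73, λ₁ < 0.
The n=1 mode grows fastest (−λₙ is largest for n=1) → dominates.
Asymptotic: u ~ c₁ sin(πx/1.7546) e^{5.992t} (exponential growth at rate −λ₁ ≈ 5.992).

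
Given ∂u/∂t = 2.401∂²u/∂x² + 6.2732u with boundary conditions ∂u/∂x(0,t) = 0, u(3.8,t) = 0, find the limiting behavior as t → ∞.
u grows unboundedly. Reaction dominates diffusion (r=6.2732 > κπ²/(4L²)≈0.41); solution grows exponentially.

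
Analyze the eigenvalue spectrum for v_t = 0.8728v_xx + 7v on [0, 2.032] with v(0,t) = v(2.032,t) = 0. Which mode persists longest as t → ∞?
Eigenvalues: λₙ = 0.8728n²π²/2.032² - 7.
First three modes:
  n=1: λ₁ = 0.8728π²/2.032² - 7 ≈ -4.914
  n=2: λ₂ = 3.4912π²/2.032² - 7 ≈ 1.345
  n=3: λ₃ = 7.8552π²/2.032² - 7 ≈ 11.776
Since 0.8728π²/2.032² ≈ 2.086 < 7, λ₁ < 0.
The n=1 mode grows fastest (−λₙ is largest for n=1) → dominates.
Asymptotic: v ~ c₁ sin(πx/2.032) e^{4.914t} (exponential growth at rate −λ₁ ≈ 4.914).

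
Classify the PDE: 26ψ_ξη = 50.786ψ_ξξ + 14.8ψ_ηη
Rewriting in standard form: -50.786ψ_ξξ + 26ψ_ξη - 14.8ψ_ηη = 0. A = -50.786, B = 26, C = -14.8. Discriminant B² - 4AC = -2330.5312. Since -2330.5312 < 0, elliptic.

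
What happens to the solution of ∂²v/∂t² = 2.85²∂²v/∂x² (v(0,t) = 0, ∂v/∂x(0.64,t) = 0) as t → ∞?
v oscillates (no decay). Energy is conserved; the solution oscillates indefinitely as standing waves.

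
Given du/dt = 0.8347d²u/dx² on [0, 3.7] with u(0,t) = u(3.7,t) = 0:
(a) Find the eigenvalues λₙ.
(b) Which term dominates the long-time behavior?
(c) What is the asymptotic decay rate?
Eigenvalues: λₙ = 0.8347n²π²/3.7².
First three modes:
  n=1: λ₁ = 0.8347π²/3.7² ≈ 0.602
  n=2: λ₂ = 3.3388π²/3.7² ≈ 2.407 (4× faster decay)
  n=3: λ₃ = 7.5123π²/3.7² ≈ 5.416 (9× faster decay)
As t → ∞, higher modes decay exponentially faster. The n=1 mode dominates: u ~ c₁ sin(πx/3.7) e^{-λ₁t}.
Decay rate: λ₁ = 0.8347π²/3.7² ≈ 0.602.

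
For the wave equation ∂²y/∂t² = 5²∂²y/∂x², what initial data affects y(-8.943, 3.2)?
Domain of dependence: [-24.943, 7.057]. Signals travel at speed 5, so data within |x - -8.943| ≤ 5·3.2 = 16 can reach the point.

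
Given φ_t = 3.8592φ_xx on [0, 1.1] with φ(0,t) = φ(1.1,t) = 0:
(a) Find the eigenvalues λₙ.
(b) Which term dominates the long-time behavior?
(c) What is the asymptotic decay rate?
Eigenvalues: λₙ = 3.8592n²π²/1.1².
First three modes:
  n=1: λ₁ = 3.8592π²/1.1² ≈ 31.478
  n=2: λ₂ = 15.4368π²/1.1² ≈ 125.913 (4× faster decay)
  n=3: λ₃ = 34.7328π²/1.1² ≈ 283.305 (9× faster decay)
As t → ∞, higher modes decay exponentially faster. The n=1 mode dominates: φ ~ c₁ sin(πx/1.1) e^{-λ₁t}.
Decay rate: λ₁ = 3.8592π²/1.1² ≈ 31.478.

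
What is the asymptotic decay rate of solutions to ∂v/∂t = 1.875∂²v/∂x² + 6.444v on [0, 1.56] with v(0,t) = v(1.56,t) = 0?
Eigenvalues: λₙ = 1.875n²π²/1.56² - 6.444.
First three modes:
  n=1: λ₁ = 1.875π²/1.56² - 6.444 ≈ 1.16
  n=2: λ₂ = 7.5π²/1.56² - 6.444 ≈ 23.973
  n=3: λ₃ = 16.875π²/1.56² - 6.444 ≈ 61.994
Since 1.875π²/1.56² ≈ 7.604 > 6.444, all λₙ > 0.
The n=1 mode decays slowest → dominates as t → ∞.
Asymptotic: v ~ c₁ sin(πx/1.56) e^{-λ₁t} with decay rate λ₁ ≈ 1.16.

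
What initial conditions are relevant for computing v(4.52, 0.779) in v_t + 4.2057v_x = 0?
A single point: x = 1.2437597. The characteristic through (4.52, 0.779) is x - 4.2057t = const, so x = 4.52 - 4.2057·0.779 = 1.2437597.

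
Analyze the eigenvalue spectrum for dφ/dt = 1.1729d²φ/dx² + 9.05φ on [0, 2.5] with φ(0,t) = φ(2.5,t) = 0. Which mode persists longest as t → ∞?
Eigenvalues: λₙ = 1.1729n²π²/2.5² - 9.05.
First three modes:
  n=1: λ₁ = 1.1729π²/2.5² - 9.05 ≈ -7.198
  n=2: λ₂ = 4.6916π²/2.5² - 9.05 ≈ -1.641
  n=3: λ₃ = 10.5561π²/2.5² - 9.05 ≈ 7.62
Since 1.1729π²/2.5² ≈ 1.852 < 9.05, λ₁ < 0.
The n=1 mode grows fastest (−λₙ is largest for n=1) → dominates.
Asymptotic: φ ~ c₁ sin(πx/2.5) e^{7.198t} (exponential growth at rate −λ₁ ≈ 7.198).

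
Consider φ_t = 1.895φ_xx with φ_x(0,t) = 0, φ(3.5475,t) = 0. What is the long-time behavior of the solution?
As t → ∞, φ → 0. Heat escapes through the Dirichlet boundary.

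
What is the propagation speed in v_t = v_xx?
Infinite. The heat equation is parabolic, not hyperbolic, so disturbances propagate instantly.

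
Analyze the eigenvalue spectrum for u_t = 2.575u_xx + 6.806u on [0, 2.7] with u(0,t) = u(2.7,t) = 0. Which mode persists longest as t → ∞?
Eigenvalues: λₙ = 2.575n²π²/2.7² - 6.806.
First three modes:
  n=1: λ₁ = 2.575π²/2.7² - 6.806 ≈ -3.32
  n=2: λ₂ = 10.3π²/2.7² - 6.806 ≈ 7.139
  n=3: λ₃ = 23.175π²/2.7² - 6.806 ≈ 24.57
Since 2.575π²/2.7² ≈ 3.486 < 6.806, λ₁ < 0.
The n=1 mode grows fastest (−λₙ is largest for n=1) → dominates.
Asymptotic: u ~ c₁ sin(πx/2.7) e^{3.32t} (exponential growth at rate −λ₁ ≈ 3.32).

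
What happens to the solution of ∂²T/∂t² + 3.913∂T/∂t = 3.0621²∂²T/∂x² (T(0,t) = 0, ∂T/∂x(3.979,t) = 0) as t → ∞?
T → 0. Damping (γ=3.913) dissipates energy; oscillations decay exponentially.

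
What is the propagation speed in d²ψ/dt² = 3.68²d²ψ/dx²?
Speed = 3.68. Information travels along characteristics x = x₀ ± 3.68t.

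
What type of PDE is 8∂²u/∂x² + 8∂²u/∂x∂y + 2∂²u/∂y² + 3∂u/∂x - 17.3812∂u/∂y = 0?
With A = 8, B = 8, C = 2, the discriminant is 0. This is a parabolic PDE.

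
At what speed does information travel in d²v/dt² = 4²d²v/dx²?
Speed = 4. Information travels along characteristics x = x₀ ± 4t.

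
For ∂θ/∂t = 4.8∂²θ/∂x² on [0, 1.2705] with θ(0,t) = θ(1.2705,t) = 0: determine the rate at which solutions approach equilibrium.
Eigenvalues: λₙ = 4.8n²π²/1.2705².
First three modes:
  n=1: λ₁ = 4.8π²/1.2705² ≈ 29.349
  n=2: λ₂ = 19.2π²/1.2705² ≈ 117.396 (4× faster decay)
  n=3: λ₃ = 43.2π²/1.2705² ≈ 264.14 (9× faster decay)
As t → ∞, higher modes decay exponentially faster. The n=1 mode dominates: θ ~ c₁ sin(πx/1.2705) e^{-λ₁t}.
Decay rate: λ₁ = 4.8π²/1.2705² ≈ 29.349.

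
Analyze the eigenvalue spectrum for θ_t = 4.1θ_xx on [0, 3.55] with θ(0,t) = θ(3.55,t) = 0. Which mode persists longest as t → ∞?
Eigenvalues: λₙ = 4.1n²π²/3.55².
First three modes:
  n=1: λ₁ = 4.1π²/3.55² ≈ 3.211
  n=2: λ₂ = 16.4π²/3.55² ≈ 12.844 (4× faster decay)
  n=3: λ₃ = 36.9π²/3.55² ≈ 28.898 (9× faster decay)
As t → ∞, higher modes decay exponentially faster. The n=1 mode dominates: θ ~ c₁ sin(πx/3.55) e^{-λ₁t}.
Decay rate: λ₁ = 4.1π²/3.55² ≈ 3.211.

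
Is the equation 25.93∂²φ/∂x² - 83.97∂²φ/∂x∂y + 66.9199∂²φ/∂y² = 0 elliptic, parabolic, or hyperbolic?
Computing B² - 4AC with A = 25.93, B = -83.97, C = 66.9199: discriminant = 110.028872 (positive). Answer: hyperbolic.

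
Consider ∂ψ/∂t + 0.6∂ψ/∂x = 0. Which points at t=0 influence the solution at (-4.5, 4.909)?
A single point: x = -7.4454. The characteristic through (-4.5, 4.909) is x - 0.6t = const, so x = -4.5 - 0.6·4.909 = -7.4454.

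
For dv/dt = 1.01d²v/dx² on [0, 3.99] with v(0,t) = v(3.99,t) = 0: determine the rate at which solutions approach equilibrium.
Eigenvalues: λₙ = 1.01n²π²/3.99².
First three modes:
  n=1: λ₁ = 1.01π²/3.99² ≈ 0.626
  n=2: λ₂ = 4.04π²/3.99² ≈ 2.505 (4× faster decay)
  n=3: λ₃ = 9.09π²/3.99² ≈ 5.635 (9× faster decay)
As t → ∞, higher modes decay exponentially faster. The n=1 mode dominates: v ~ c₁ sin(πx/3.99) e^{-λ₁t}.
Decay rate: λ₁ = 1.01π²/3.99² ≈ 0.626.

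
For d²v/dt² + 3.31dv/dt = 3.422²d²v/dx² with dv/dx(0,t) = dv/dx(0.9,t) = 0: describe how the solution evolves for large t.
v → constant (steady state). Damping (γ=3.31) dissipates the nonconstant modes; with Neumann BCs the spatial average obeys M''+γM'=0 and tends to a finite limit.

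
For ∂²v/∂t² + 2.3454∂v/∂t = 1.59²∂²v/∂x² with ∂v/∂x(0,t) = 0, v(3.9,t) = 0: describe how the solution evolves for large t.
v → 0. Damping (γ=2.3454) dissipates energy; oscillations decay exponentially.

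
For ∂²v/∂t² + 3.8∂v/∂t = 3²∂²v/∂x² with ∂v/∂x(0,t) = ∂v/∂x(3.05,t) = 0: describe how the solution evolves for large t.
v → constant (steady state). Damping (γ=3.8) dissipates the nonconstant modes; with Neumann BCs the spatial average obeys M''+γM'=0 and tends to a finite limit.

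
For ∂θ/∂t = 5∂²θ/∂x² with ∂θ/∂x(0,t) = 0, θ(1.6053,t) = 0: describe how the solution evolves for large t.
θ → 0. Heat escapes through the Dirichlet boundary.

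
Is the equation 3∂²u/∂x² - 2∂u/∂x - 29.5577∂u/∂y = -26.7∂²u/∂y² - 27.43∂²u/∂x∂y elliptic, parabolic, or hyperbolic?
Rewriting in standard form: 3∂²u/∂x² + 27.43∂²u/∂x∂y + 26.7∂²u/∂y² - 2∂u/∂x - 29.5577∂u/∂y = 0. Computing B² - 4AC with A = 3, B = 27.43, C = 26.7: discriminant = 432.0049 (positive). Answer: hyperbolic.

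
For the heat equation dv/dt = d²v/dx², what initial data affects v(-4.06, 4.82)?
The entire real line. The heat equation has infinite propagation speed: any initial disturbance instantly affects all points (though exponentially small far away).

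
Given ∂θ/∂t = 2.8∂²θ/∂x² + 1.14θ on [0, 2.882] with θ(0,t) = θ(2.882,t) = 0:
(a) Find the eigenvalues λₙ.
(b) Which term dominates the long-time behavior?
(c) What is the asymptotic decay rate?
Eigenvalues: λₙ = 2.8n²π²/2.882² - 1.14.
First three modes:
  n=1: λ₁ = 2.8π²/2.882² - 1.14 ≈ 2.187
  n=2: λ₂ = 11.2π²/2.882² - 1.14 ≈ 12.169
  n=3: λ₃ = 25.2π²/2.882² - 1.14 ≈ 28.804
Since 2.8π²/2.882² ≈ 3.327 > 1.14, all λₙ > 0.
The n=1 mode decays slowest → dominates as t → ∞.
Asymptotic: θ ~ c₁ sin(πx/2.882) e^{-λ₁t} with decay rate λ₁ ≈ 2.187.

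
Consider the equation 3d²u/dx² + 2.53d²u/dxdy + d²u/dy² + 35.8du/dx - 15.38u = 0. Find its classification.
Elliptic. (A = 3, B = 2.53, C = 1 gives B² - 4AC = -5.5991.)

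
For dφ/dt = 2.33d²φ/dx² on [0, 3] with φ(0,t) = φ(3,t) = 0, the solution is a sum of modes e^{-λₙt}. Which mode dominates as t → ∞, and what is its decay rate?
Eigenvalues: λₙ = 2.33n²π²/3².
First three modes:
  n=1: λ₁ = 2.33π²/3² ≈ 2.555
  n=2: λ₂ = 9.32π²/3² ≈ 10.221 (4× faster decay)
  n=3: λ₃ = 20.97π²/3² ≈ 22.996 (9× faster decay)
As t → ∞, higher modes decay exponentially faster. The n=1 mode dominates: φ ~ c₁ sin(πx/3) e^{-λ₁t}.
Decay rate: λ₁ = 2.33π²/3² ≈ 2.555.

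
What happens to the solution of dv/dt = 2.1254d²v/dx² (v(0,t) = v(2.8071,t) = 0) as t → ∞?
v → 0. Heat diffuses out through both boundaries.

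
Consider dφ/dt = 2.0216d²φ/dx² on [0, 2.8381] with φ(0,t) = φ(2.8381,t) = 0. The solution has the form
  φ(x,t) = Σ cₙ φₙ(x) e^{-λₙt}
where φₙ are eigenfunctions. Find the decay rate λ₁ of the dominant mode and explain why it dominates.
Eigenvalues: λₙ = 2.0216n²π²/2.8381².
First three modes:
  n=1: λ₁ = 2.0216π²/2.8381² ≈ 2.477
  n=2: λ₂ = 8.0864π²/2.8381² ≈ 9.908 (4× faster decay)
  n=3: λ₃ = 18.1944π²/2.8381² ≈ 22.294 (9× faster decay)
As t → ∞, higher modes decay exponentially faster. The n=1 mode dominates: φ ~ c₁ sin(πx/2.8381) e^{-λ₁t}.
Decay rate: λ₁ = 2.0216π²/2.8381² ≈ 2.477.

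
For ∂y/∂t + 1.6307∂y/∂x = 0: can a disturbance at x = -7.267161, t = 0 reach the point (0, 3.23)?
No. Only data at x = -5.267161 affects (0, 3.23). Advection has one-way propagation along characteristics.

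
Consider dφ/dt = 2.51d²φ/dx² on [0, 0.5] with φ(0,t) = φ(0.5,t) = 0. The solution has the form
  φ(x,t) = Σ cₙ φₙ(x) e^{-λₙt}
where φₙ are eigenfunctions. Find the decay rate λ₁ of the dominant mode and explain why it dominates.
Eigenvalues: λₙ = 2.51n²π²/0.5².
First three modes:
  n=1: λ₁ = 2.51π²/0.5² ≈ 99.091
  n=2: λ₂ = 10.04π²/0.5² ≈ 396.363 (4× faster decay)
  n=3: λ₃ = 22.59π²/0.5² ≈ 891.817 (9× faster decay)
As t → ∞, higher modes decay exponentially faster. The n=1 mode dominates: φ ~ c₁ sin(πx/0.5) e^{-λ₁t}.
Decay rate: λ₁ = 2.51π²/0.5² ≈ 99.091.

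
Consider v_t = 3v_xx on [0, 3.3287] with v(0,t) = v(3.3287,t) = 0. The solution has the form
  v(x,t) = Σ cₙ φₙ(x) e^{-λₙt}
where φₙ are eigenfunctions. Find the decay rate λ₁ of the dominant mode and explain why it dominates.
Eigenvalues: λₙ = 3n²π²/3.3287².
First three modes:
  n=1: λ₁ = 3π²/3.3287² ≈ 2.672
  n=2: λ₂ = 12π²/3.3287² ≈ 10.689 (4× faster decay)
  n=3: λ₃ = 27π²/3.3287² ≈ 24.05 (9× faster decay)
As t → ∞, higher modes decay exponentially faster. The n=1 mode dominates: v ~ c₁ sin(πx/3.3287) e^{-λ₁t}.
Decay rate: λ₁ = 3π²/3.3287² ≈ 2.672.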